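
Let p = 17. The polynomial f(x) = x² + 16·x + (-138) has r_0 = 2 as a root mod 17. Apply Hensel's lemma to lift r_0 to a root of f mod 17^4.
r_3 = 43675 (mod 83521)

Hensel: r_{i+1} = r_i − f(r_i)·(f′(r_i))^{-1} mod 17^{i+2}, f′(x) = 2x + 16. Iterate:
  r_0 = 2 (mod 17)
  r_1 = 36 (mod 289)
  r_2 = 4371 (mod 4913)
  r_3 = 43675 (mod 83521)
Final: r = 43675 satisfies f(r) ≡ 0 mod 17^4.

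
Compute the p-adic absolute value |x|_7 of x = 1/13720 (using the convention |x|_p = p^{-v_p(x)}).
|1/13720|_7 = 343

Step 1 — compute v_7(x) by factoring powers of 7 out of the numerator and denominator: v_7(1/13720) = -3. Step 2 — apply |x|_p = p^{-v_p(x)} = 7^{3} = 343.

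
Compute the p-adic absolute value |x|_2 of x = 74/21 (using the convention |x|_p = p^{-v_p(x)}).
|74/21|_2 = 1/2

Step 1 — compute v_2(x) by factoring powers of 2 out of the numerator and denominator: v_2(74/21) = 1. Step 2 — apply |x|_p = p^{-v_p(x)} = 2^{-1} = 1/2.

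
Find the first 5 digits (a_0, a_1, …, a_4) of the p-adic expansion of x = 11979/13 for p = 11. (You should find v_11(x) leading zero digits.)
(a_0, …, a_4) = (0, 0, 0, 10, 0)

v_11(11979/13) = 3, so a_0 = ... = a_2 = 0. Factor out: x = 11^3 · u with u = 9/13 a unit in ℤ_11. Expand u iteratively via a_{v+i} = u_i mod 11, u_{i+1} = (u_i − a_{v+i})/11:
  u_0 = 9/13;  a_3 = 10;  u_1 = (u_0 − 10)/11 = -11/13
  u_1 = -11/13;  a_4 = 0;  u_2 = (u_1 − 0)/11 = -1/13
Digits: (0, 0, 0, 10, 0).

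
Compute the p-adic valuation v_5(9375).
v_5(9375) = 5

v_5(n) is the largest exponent k such that 5^k divides n. Factor out: 9375 = 5^5 · 3. (Sign doesn't affect v_p.) So v_5(9375) = 5.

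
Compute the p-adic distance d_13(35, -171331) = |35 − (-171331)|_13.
d_13(35, -171331) = 1/28561

Step 1 — x − y = 35 − (-171331) = 171366. Step 2 — v_13(171366) = 4 (factor: 171366 = (13^4 · 6); the sign does not affect v_p). Step 3 — |x − y|_13 = 13^{-4} = 1/28561.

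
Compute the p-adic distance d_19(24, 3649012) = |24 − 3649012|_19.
d_19(24, 3649012) = 1/130321

Step 1 — x − y = 24 − 3649012 = -3648988. Step 2 — v_19(-3648988) = 4 (factor: -3648988 = −(19^4 · 28); the sign does not affect v_p). Step 3 — |x − y|_19 = 19^{-4} = 1/130321.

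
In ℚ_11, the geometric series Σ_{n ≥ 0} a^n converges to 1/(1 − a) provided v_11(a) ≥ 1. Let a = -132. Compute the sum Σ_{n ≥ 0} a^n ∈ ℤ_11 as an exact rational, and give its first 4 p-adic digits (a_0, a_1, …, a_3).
Σ a^n = 1/(1 − a) = 1/133;  first 4 digits = (1, 10, 10, 0)

v_11(a) = 1 ≥ 1, so the series converges in ℤ_11 to 1/(1 − a) = 1/(1 − (-132)) = 1/133. Expand this rational in ℤ_11: compute digits iteratively via d_i = x_i mod 11, x_{i+1} = (x_i − d_i)/11. The first 4 digits are (1, 10, 10, 0).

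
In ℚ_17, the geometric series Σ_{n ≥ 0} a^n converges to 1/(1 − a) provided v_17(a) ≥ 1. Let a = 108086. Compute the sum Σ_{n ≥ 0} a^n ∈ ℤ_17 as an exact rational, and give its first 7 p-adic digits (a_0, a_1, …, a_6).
Σ a^n = 1/(1 − a) = -1/108085;  first 7 digits = (1, 0, 0, 5, 1, 0, 8)

v_17(a) = 3 ≥ 1, so the series converges in ℤ_17 to 1/(1 − a) = 1/(1 − 108086) = -1/108085. Expand this rational in ℤ_17: compute digits iteratively via d_i = x_i mod 17, x_{i+1} = (x_i − d_i)/17. The first 7 digits are (1, 0, 0, 5, 1, 0, 8).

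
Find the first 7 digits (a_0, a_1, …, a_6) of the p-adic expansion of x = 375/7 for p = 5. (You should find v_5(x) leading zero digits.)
(a_0, …, a_6) = (0, 0, 0, 4, 0, 2, 1)

v_5(375/7) = 3, so a_0 = ... = a_2 = 0. Factor out: x = 5^3 · u with u = 3/7 a unit in ℤ_5. Expand u iteratively via a_{v+i} = u_i mod 5, u_{i+1} = (u_i − a_{v+i})/5:
  u_0 = 3/7;  a_3 = 4;  u_1 = (u_0 − 4)/5 = -5/7
  u_1 = -5/7;  a_4 = 0;  u_2 = (u_1 − 0)/5 = -1/7
  u_2 = -1/7;  a_5 = 2;  u_3 = (u_2 − 2)/5 = -3/7
  u_3 = -3/7;  a_6 = 1;  u_4 = (u_3 − 1)/5 = -2/7
Digits: (0, 0, 0, 4, 0, 2, 1).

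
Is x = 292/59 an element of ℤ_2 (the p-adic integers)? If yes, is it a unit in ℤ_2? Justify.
x ∈ ℤ_2 but not a unit; v_2(x) = 2 > 0

ℤ_2 = {x ∈ ℚ_2 : v_2(x) ≥ 0} and ℤ_2^× = {x ∈ ℤ_2 : v_2(x) = 0}. Here v_2(292/59) = v_2(num) − v_2(den) = 2; compare against these criteria.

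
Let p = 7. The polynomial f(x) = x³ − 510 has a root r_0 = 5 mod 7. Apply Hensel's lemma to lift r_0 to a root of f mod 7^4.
r_3 = 1797 (mod 2401)

Hensel: r_{i+1} = r_i − f(r_i)/f′(r_i) mod 7^{i+2}, where f′(x) = 3x². Iterate:
  r_0 = 5 (mod 7)
  r_1 = 33 (mod 49)
  r_2 = 82 (mod 343)
  r_3 = 1797 (mod 2401)
Final: r = 1797 with f(r) ≡ 0 mod 7^4.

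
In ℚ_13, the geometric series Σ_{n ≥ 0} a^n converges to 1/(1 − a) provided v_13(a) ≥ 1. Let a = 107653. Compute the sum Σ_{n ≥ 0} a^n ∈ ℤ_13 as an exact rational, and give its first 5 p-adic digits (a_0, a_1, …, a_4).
Σ a^n = 1/(1 − a) = -1/107652;  first 5 digits = (1, 0, 0, 10, 3)

v_13(a) = 3 ≥ 1, so the series converges in ℤ_13 to 1/(1 − a) = 1/(1 − 107653) = -1/107652. Expand this rational in ℤ_13: compute digits iteratively via d_i = x_i mod 13, x_{i+1} = (x_i − d_i)/13. The first 5 digits are (1, 0, 0, 10, 3).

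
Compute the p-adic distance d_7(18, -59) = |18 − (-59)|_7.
d_7(18, -59) = 1/7

Step 1 — x − y = 18 − (-59) = 77. Step 2 — v_7(77) = 1 (factor: 77 = (7^1 · 11); the sign does not affect v_p). Step 3 — |x − y|_7 = 7^{-1} = 1/7.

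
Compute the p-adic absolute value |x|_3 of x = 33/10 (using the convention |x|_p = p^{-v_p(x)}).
|33/10|_3 = 1/3

Step 1 — compute v_3(x) by factoring powers of 3 out of the numerator and denominator: v_3(33/10) = 1. Step 2 — apply |x|_p = p^{-v_p(x)} = 3^{-1} = 1/3.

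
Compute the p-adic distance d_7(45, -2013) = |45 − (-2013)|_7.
d_7(45, -2013) = 1/343

Step 1 — x − y = 45 − (-2013) = 2058. Step 2 — v_7(2058) = 3 (factor: 2058 = (7^3 · 6); the sign does not affect v_p). Step 3 — |x − y|_7 = 7^{-3} = 1/343.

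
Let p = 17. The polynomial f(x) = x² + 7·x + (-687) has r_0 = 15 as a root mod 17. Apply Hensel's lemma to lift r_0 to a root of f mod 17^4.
r_3 = 43195 (mod 83521)

Hensel: r_{i+1} = r_i − f(r_i)·(f′(r_i))^{-1} mod 17^{i+2}, f′(x) = 2x + 7. Iterate:
  r_0 = 15 (mod 17)
  r_1 = 134 (mod 289)
  r_2 = 3891 (mod 4913)
  r_3 = 43195 (mod 83521)
Final: r = 43195 satisfies f(r) ≡ 0 mod 17^4.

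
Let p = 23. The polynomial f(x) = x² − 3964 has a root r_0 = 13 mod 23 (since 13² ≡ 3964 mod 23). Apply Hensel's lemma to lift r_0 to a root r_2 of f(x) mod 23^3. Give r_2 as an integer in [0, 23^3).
r_2 = 9742 (mod 12167)

Hensel's recurrence: r_{i+1} = r_i − f(r_i)·(f′(r_i))^{-1} mod 23^{i+2}, with f′(x) = 2x. Iterate:
  r_0 = 13 (mod 23)
  r_1 = 220 (mod 529)
  r_2 = 9742 (mod 12167)
Final: r_2 = 9742, and one checks f(r_2) ≡ 0 mod 23^3.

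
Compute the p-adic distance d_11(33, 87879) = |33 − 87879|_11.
d_11(33, 87879) = 1/14641

Step 1 — x − y = 33 − 87879 = -87846. Step 2 — v_11(-87846) = 4 (factor: -87846 = −(11^4 · 6); the sign does not affect v_p). Step 3 — |x − y|_11 = 11^{-4} = 1/14641.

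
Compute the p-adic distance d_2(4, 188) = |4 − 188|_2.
d_2(4, 188) = 1/8

Step 1 — x − y = 4 − 188 = -184. Step 2 — v_2(-184) = 3 (factor: -184 = −(2^3 · 23); the sign does not affect v_p). Step 3 — |x − y|_2 = 2^{-3} = 1/8.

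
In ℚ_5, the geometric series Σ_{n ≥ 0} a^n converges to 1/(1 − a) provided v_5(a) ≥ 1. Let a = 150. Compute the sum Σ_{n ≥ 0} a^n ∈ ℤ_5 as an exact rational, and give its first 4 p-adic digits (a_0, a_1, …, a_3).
Σ a^n = 1/(1 − a) = -1/149;  first 4 digits = (1, 0, 1, 1)

v_5(a) = 2 ≥ 1, so the series converges in ℤ_5 to 1/(1 − a) = 1/(1 − 150) = -1/149. Expand this rational in ℤ_5: compute digits iteratively via d_i = x_i mod 5, x_{i+1} = (x_i − d_i)/5. The first 4 digits are (1, 0, 1, 1).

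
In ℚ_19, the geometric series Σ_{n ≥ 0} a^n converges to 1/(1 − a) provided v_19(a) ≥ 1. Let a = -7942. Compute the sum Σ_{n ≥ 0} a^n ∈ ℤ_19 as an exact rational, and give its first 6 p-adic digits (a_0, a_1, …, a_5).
Σ a^n = 1/(1 − a) = 1/7943;  first 6 digits = (1, 0, 16, 17, 8, 6)

v_19(a) = 2 ≥ 1, so the series converges in ℤ_19 to 1/(1 − a) = 1/(1 − (-7942)) = 1/7943. Expand this rational in ℤ_19: compute digits iteratively via d_i = x_i mod 19, x_{i+1} = (x_i − d_i)/19. The first 6 digits are (1, 0, 16, 17, 8, 6).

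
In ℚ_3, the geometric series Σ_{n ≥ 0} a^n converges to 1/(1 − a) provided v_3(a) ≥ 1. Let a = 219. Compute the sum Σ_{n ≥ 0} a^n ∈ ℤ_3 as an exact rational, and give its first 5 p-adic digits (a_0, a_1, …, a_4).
Σ a^n = 1/(1 − a) = -1/218;  first 5 digits = (1, 1, 1, 0, 2)

v_3(a) = 1 ≥ 1, so the series converges in ℤ_3 to 1/(1 − a) = 1/(1 − 219) = -1/218. Expand this rational in ℤ_3: compute digits iteratively via d_i = x_i mod 3, x_{i+1} = (x_i − d_i)/3. The first 5 digits are (1, 1, 1, 0, 2).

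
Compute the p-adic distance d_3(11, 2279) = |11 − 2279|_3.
d_3(11, 2279) = 1/81

Step 1 — x − y = 11 − 2279 = -2268. Step 2 — v_3(-2268) = 4 (factor: -2268 = −(3^4 · 28); the sign does not affect v_p). Step 3 — |x − y|_3 = 3^{-4} = 1/81.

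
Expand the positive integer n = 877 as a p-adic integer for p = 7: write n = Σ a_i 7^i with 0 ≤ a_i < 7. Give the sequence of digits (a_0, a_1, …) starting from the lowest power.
(a_0, a_1, …) = (2, 6, 3, 2)

Repeated division by 7 gives the digits low-to-high: 877 = 2 + 6·7^1 + 3·7^2 + 2·7^3. Digit sequence: (2, 6, 3, 2).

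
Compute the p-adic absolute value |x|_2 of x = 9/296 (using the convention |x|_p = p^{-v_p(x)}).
|9/296|_2 = 8

Step 1 — compute v_2(x) by factoring powers of 2 out of the numerator and denominator: v_2(9/296) = -3. Step 2 — apply |x|_p = p^{-v_p(x)} = 2^{3} = 8.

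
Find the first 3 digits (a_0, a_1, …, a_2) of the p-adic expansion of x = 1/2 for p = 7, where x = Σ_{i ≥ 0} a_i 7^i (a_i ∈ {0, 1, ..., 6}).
(a_0, …, a_2) = (4, 3, 3)

v_7(1/2) = 0 (numerator and denominator both coprime to 7), so x ∈ ℤ_7^×. Compute digits iteratively via a_i = x_i mod 7, x_{i+1} = (x_i − a_i)/7, with x_0 = x:
  x_0 = 1/2;  a_0 = 4;  x_1 = (x_0 − 4)/7 = -1/2
  x_1 = -1/2;  a_1 = 3;  x_2 = (x_1 − 3)/7 = -1/2
  x_2 = -1/2;  a_2 = 3;  x_3 = (x_2 − 3)/7 = -1/2
Digits: (4, 3, 3).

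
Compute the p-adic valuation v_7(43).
v_7(43) = 0

v_7(n) is the largest exponent k such that 7^k divides n. Factor out: 43 = 7^0 · 43. (Sign doesn't affect v_p.) So v_7(43) = 0.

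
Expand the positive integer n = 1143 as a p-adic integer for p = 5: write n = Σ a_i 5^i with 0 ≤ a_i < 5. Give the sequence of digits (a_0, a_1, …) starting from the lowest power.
(a_0, a_1, …) = (3, 3, 0, 4, 1)

Repeated division by 5 gives the digits low-to-high: 1143 = 3 + 3·5^1 + 4·5^3 + 1·5^4. Digit sequence: (3, 3, 0, 4, 1).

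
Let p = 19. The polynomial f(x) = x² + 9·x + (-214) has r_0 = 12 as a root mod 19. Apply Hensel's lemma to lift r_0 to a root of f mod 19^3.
r_2 = 3052 (mod 6859)

Hensel: r_{i+1} = r_i − f(r_i)·(f′(r_i))^{-1} mod 19^{i+2}, f′(x) = 2x + 9. Iterate:
  r_0 = 12 (mod 19)
  r_1 = 164 (mod 361)
  r_2 = 3052 (mod 6859)
Final: r = 3052 satisfies f(r) ≡ 0 mod 19^3.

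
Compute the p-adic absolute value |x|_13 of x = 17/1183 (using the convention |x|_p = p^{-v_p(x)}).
|17/1183|_13 = 169

Step 1 — compute v_13(x) by factoring powers of 13 out of the numerator and denominator: v_13(17/1183) = -2. Step 2 — apply |x|_p = p^{-v_p(x)} = 13^{2} = 169.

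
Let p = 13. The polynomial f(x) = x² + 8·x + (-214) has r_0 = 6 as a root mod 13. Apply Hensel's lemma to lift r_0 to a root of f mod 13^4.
r_3 = 19701 (mod 28561)

Hensel: r_{i+1} = r_i − f(r_i)·(f′(r_i))^{-1} mod 13^{i+2}, f′(x) = 2x + 8. Iterate:
  r_0 = 6 (mod 13)
  r_1 = 97 (mod 169)
  r_2 = 2125 (mod 2197)
  r_3 = 19701 (mod 28561)
Final: r = 19701 satisfies f(r) ≡ 0 mod 13^4.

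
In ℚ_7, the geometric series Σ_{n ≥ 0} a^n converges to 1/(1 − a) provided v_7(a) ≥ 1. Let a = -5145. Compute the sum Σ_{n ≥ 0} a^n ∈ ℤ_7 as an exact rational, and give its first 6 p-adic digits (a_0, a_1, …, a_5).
Σ a^n = 1/(1 − a) = 1/5146;  first 6 digits = (1, 0, 0, 6, 4, 6)

v_7(a) = 3 ≥ 1, so the series converges in ℤ_7 to 1/(1 − a) = 1/(1 − (-5145)) = 1/5146. Expand this rational in ℤ_7: compute digits iteratively via d_i = x_i mod 7, x_{i+1} = (x_i − d_i)/7. The first 6 digits are (1, 0, 0, 6, 4, 6).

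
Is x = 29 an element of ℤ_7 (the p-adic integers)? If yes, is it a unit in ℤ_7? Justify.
x ∈ ℤ_7^× (unit); v_7(x) = 0

ℤ_7 = {x ∈ ℚ_7 : v_7(x) ≥ 0} and ℤ_7^× = {x ∈ ℤ_7 : v_7(x) = 0}. Here v_7(29) = v_7(num) − v_7(den) = 0; compare against these criteria.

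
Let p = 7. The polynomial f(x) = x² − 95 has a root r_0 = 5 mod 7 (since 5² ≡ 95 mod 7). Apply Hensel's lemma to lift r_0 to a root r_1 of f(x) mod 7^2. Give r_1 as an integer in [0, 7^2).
r_1 = 12 (mod 49)

Hensel's recurrence: r_{i+1} = r_i − f(r_i)·(f′(r_i))^{-1} mod 7^{i+2}, with f′(x) = 2x. Iterate:
  r_0 = 5 (mod 7)
  r_1 = 12 (mod 49)
Final: r_1 = 12, and one checks f(r_1) ≡ 0 mod 7^2.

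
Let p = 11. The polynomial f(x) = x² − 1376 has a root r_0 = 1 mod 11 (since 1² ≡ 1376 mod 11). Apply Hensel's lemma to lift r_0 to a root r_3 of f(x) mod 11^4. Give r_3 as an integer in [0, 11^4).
r_3 = 13091 (mod 14641)

Hensel's recurrence: r_{i+1} = r_i − f(r_i)·(f′(r_i))^{-1} mod 11^{i+2}, with f′(x) = 2x. Iterate:
  r_0 = 1 (mod 11)
  r_1 = 23 (mod 121)
  r_2 = 1112 (mod 1331)
  r_3 = 13091 (mod 14641)
Final: r_3 = 13091, and one checks f(r_3) ≡ 0 mod 11^4.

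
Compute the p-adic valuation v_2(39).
v_2(39) = 0

v_2(n) is the largest exponent k such that 2^k divides n. Factor out: 39 = 2^0 · 39. (Sign doesn't affect v_p.) So v_2(39) = 0.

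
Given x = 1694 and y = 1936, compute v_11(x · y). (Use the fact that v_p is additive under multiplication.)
v_11(3279584) = 4

v_p(x) = 2 (factor: 1694 = 11^2 · 14); v_p(y) = 2 (factor: 1936 = 11^2 · 16). Additivity: v_p(xy) = v_p(x) + v_p(y) = 2 + 2 = 4. (Direct check: xy = 3279584 = 11^4 · (224).)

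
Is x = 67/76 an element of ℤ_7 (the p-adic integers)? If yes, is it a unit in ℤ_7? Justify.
x ∈ ℤ_7^× (unit); v_7(x) = 0

ℤ_7 = {x ∈ ℚ_7 : v_7(x) ≥ 0} and ℤ_7^× = {x ∈ ℤ_7 : v_7(x) = 0}. Here v_7(67/76) = v_7(num) − v_7(den) = 0; compare against these criteria.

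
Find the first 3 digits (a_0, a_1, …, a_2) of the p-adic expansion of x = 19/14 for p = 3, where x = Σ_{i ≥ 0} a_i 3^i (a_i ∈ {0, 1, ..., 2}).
(a_0, …, a_2) = (2, 0, 1)

v_3(19/14) = 0 (numerator and denominator both coprime to 3), so x ∈ ℤ_3^×. Compute digits iteratively via a_i = x_i mod 3, x_{i+1} = (x_i − a_i)/3, with x_0 = x:
  x_0 = 19/14;  a_0 = 2;  x_1 = (x_0 − 2)/3 = -3/14
  x_1 = -3/14;  a_1 = 0;  x_2 = (x_1 − 0)/3 = -1/14
  x_2 = -1/14;  a_2 = 1;  x_3 = (x_2 − 1)/3 = -5/14
Digits: (2, 0, 1).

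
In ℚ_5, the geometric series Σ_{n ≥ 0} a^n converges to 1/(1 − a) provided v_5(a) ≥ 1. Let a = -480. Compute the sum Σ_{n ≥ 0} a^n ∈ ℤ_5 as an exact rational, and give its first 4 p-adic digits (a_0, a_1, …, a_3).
Σ a^n = 1/(1 − a) = 1/481;  first 4 digits = (1, 4, 1, 3)

v_5(a) = 1 ≥ 1, so the series converges in ℤ_5 to 1/(1 − a) = 1/(1 − (-480)) = 1/481. Expand this rational in ℤ_5: compute digits iteratively via d_i = x_i mod 5, x_{i+1} = (x_i − d_i)/5. The first 4 digits are (1, 4, 1, 3).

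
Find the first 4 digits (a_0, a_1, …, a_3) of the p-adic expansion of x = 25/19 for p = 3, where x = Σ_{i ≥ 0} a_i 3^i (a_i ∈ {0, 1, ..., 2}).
(a_0, …, a_3) = (1, 2, 0, 2)

v_3(25/19) = 0 (numerator and denominator both coprime to 3), so x ∈ ℤ_3^×. Compute digits iteratively via a_i = x_i mod 3, x_{i+1} = (x_i − a_i)/3, with x_0 = x:
  x_0 = 25/19;  a_0 = 1;  x_1 = (x_0 − 1)/3 = 2/19
  x_1 = 2/19;  a_1 = 2;  x_2 = (x_1 − 2)/3 = -12/19
  x_2 = -12/19;  a_2 = 0;  x_3 = (x_2 − 0)/3 = -4/19
  x_3 = -4/19;  a_3 = 2;  x_4 = (x_3 − 2)/3 = -14/19
Digits: (1, 2, 0, 2).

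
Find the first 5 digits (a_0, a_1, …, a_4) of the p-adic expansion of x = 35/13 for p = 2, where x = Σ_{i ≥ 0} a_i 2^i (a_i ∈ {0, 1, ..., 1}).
(a_0, …, a_4) = (1, 1, 1, 1, 0)

v_2(35/13) = 0 (numerator and denominator both coprime to 2), so x ∈ ℤ_2^×. Compute digits iteratively via a_i = x_i mod 2, x_{i+1} = (x_i − a_i)/2, with x_0 = x:
  x_0 = 35/13;  a_0 = 1;  x_1 = (x_0 − 1)/2 = 11/13
  x_1 = 11/13;  a_1 = 1;  x_2 = (x_1 − 1)/2 = -1/13
  x_2 = -1/13;  a_2 = 1;  x_3 = (x_2 − 1)/2 = -7/13
  x_3 = -7/13;  a_3 = 1;  x_4 = (x_3 − 1)/2 = -10/13
  x_4 = -10/13;  a_4 = 0;  x_5 = (x_4 − 0)/2 = -5/13
Digits: (1, 1, 1, 1, 0).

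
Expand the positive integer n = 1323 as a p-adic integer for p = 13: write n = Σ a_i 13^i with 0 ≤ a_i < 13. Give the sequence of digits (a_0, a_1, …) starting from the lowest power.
(a_0, a_1, …) = (10, 10, 7)

Repeated division by 13 gives the digits low-to-high: 1323 = 10 + 10·13^1 + 7·13^2. Digit sequence: (10, 10, 7).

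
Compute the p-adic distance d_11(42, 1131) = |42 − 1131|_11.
d_11(42, 1131) = 1/121

Step 1 — x − y = 42 − 1131 = -1089. Step 2 — v_11(-1089) = 2 (factor: -1089 = −(11^2 · 9); the sign does not affect v_p). Step 3 — |x − y|_11 = 11^{-2} = 1/121.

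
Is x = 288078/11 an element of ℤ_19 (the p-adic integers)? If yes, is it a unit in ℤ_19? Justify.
x ∈ ℤ_19 but not a unit; v_19(x) = 3 > 0

ℤ_19 = {x ∈ ℚ_19 : v_19(x) ≥ 0} and ℤ_19^× = {x ∈ ℤ_19 : v_19(x) = 0}. Here v_19(288078/11) = v_19(num) − v_19(den) = 3; compare against these criteria.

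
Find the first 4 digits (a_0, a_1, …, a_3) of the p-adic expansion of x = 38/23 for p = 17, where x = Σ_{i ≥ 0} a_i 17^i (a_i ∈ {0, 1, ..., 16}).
(a_0, …, a_3) = (12, 9, 12, 0)

v_17(38/23) = 0 (numerator and denominator both coprime to 17), so x ∈ ℤ_17^×. Compute digits iteratively via a_i = x_i mod 17, x_{i+1} = (x_i − a_i)/17, with x_0 = x:
  x_0 = 38/23;  a_0 = 12;  x_1 = (x_0 − 12)/17 = -14/23
  x_1 = -14/23;  a_1 = 9;  x_2 = (x_1 − 9)/17 = -13/23
  x_2 = -13/23;  a_2 = 12;  x_3 = (x_2 − 12)/17 = -17/23
  x_3 = -17/23;  a_3 = 0;  x_4 = (x_3 − 0)/17 = -1/23
Digits: (12, 9, 12, 0).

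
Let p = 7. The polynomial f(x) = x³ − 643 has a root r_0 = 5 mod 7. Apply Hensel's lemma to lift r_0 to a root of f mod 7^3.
r_2 = 334 (mod 343)

Hensel: r_{i+1} = r_i − f(r_i)/f′(r_i) mod 7^{i+2}, where f′(x) = 3x². Iterate:
  r_0 = 5 (mod 7)
  r_1 = 40 (mod 49)
  r_2 = 334 (mod 343)
Final: r = 334 with f(r) ≡ 0 mod 7^3.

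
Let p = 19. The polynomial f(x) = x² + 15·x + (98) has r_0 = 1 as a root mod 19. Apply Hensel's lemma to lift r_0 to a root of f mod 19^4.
r_3 = 15942 (mod 130321)

Hensel: r_{i+1} = r_i − f(r_i)·(f′(r_i))^{-1} mod 19^{i+2}, f′(x) = 2x + 15. Iterate:
  r_0 = 1 (mod 19)
  r_1 = 58 (mod 361)
  r_2 = 2224 (mod 6859)
  r_3 = 15942 (mod 130321)
Final: r = 15942 satisfies f(r) ≡ 0 mod 19^4.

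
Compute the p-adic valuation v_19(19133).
v_19(19133) = 2

v_19(n) is the largest exponent k such that 19^k divides n. Factor out: 19133 = 19^2 · 53. (Sign doesn't affect v_p.) So v_19(19133) = 2.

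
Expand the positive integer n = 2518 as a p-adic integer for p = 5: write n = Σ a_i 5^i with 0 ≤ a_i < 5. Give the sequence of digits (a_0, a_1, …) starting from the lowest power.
(a_0, a_1, …) = (3, 3, 0, 0, 4)

Repeated division by 5 gives the digits low-to-high: 2518 = 3 + 3·5^1 + 4·5^4. Digit sequence: (3, 3, 0, 0, 4).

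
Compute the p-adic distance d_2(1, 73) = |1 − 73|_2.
d_2(1, 73) = 1/8

Step 1 — x − y = 1 − 73 = -72. Step 2 — v_2(-72) = 3 (factor: -72 = −(2^3 · 9); the sign does not affect v_p). Step 3 — |x − y|_2 = 2^{-3} = 1/8.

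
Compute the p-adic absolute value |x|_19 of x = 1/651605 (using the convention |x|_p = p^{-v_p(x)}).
|1/651605|_19 = 130321

Step 1 — compute v_19(x) by factoring powers of 19 out of the numerator and denominator: v_19(1/651605) = -4. Step 2 — apply |x|_p = p^{-v_p(x)} = 19^{4} = 130321.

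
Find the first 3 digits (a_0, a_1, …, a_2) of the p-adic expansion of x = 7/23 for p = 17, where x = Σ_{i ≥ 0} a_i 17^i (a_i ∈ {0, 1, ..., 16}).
(a_0, …, a_2) = (4, 2, 8)

v_17(7/23) = 0 (numerator and denominator both coprime to 17), so x ∈ ℤ_17^×. Compute digits iteratively via a_i = x_i mod 17, x_{i+1} = (x_i − a_i)/17, with x_0 = x:
  x_0 = 7/23;  a_0 = 4;  x_1 = (x_0 − 4)/17 = -5/23
  x_1 = -5/23;  a_1 = 2;  x_2 = (x_1 − 2)/17 = -3/23
  x_2 = -3/23;  a_2 = 8;  x_3 = (x_2 − 8)/17 = -11/23
Digits: (4, 2, 8).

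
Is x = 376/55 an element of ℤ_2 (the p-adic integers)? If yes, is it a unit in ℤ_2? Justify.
x ∈ ℤ_2 but not a unit; v_2(x) = 3 > 0

ℤ_2 = {x ∈ ℚ_2 : v_2(x) ≥ 0} and ℤ_2^× = {x ∈ ℤ_2 : v_2(x) = 0}. Here v_2(376/55) = v_2(num) − v_2(den) = 3; compare against these criteria.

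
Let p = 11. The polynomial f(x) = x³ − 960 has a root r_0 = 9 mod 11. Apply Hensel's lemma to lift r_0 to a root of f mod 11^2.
r_1 = 119 (mod 121)

Hensel: r_{i+1} = r_i − f(r_i)/f′(r_i) mod 11^{i+2}, where f′(x) = 3x². Iterate:
  r_0 = 9 (mod 11)
  r_1 = 119 (mod 121)
Final: r = 119 with f(r) ≡ 0 mod 11^2.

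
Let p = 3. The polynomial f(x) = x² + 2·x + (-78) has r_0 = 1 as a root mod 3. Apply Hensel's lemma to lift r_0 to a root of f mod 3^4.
r_3 = 58 (mod 81)

Hensel: r_{i+1} = r_i − f(r_i)·(f′(r_i))^{-1} mod 3^{i+2}, f′(x) = 2x + 2. Iterate:
  r_0 = 1 (mod 3)
  r_1 = 4 (mod 9)
  r_2 = 4 (mod 27)
  r_3 = 58 (mod 81)
Final: r = 58 satisfies f(r) ≡ 0 mod 3^4.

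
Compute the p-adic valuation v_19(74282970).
v_19(74282970) = 5

v_19(n) is the largest exponent k such that 19^k divides n. Factor out: 74282970 = 19^5 · 30. (Sign doesn't affect v_p.) So v_19(74282970) = 5.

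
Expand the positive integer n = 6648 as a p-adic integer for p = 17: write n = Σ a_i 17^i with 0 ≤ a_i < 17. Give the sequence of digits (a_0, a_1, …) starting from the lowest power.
(a_0, a_1, …) = (1, 0, 6, 1)

Repeated division by 17 gives the digits low-to-high: 6648 = 1 + 6·17^2 + 1·17^3. Digit sequence: (1, 0, 6, 1).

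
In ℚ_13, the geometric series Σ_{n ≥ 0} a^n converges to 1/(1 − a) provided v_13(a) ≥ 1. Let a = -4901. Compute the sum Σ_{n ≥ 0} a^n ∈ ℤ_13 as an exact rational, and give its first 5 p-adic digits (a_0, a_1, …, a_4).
Σ a^n = 1/(1 − a) = 1/4902;  first 5 digits = (1, 0, 10, 10, 8)

v_13(a) = 2 ≥ 1, so the series converges in ℤ_13 to 1/(1 − a) = 1/(1 − (-4901)) = 1/4902. Expand this rational in ℤ_13: compute digits iteratively via d_i = x_i mod 13, x_{i+1} = (x_i − d_i)/13. The first 5 digits are (1, 0, 10, 10, 8).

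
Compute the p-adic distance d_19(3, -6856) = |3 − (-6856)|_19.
d_19(3, -6856) = 1/6859

Step 1 — x − y = 3 − (-6856) = 6859. Step 2 — v_19(6859) = 3 (factor: 6859 = (19^3 · 1); the sign does not affect v_p). Step 3 — |x − y|_19 = 19^{-3} = 1/6859.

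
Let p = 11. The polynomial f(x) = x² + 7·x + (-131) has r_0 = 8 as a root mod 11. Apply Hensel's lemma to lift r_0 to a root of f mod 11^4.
r_3 = 987 (mod 14641)

Hensel: r_{i+1} = r_i − f(r_i)·(f′(r_i))^{-1} mod 11^{i+2}, f′(x) = 2x + 7. Iterate:
  r_0 = 8 (mod 11)
  r_1 = 19 (mod 121)
  r_2 = 987 (mod 1331)
  r_3 = 987 (mod 14641)
Final: r = 987 satisfies f(r) ≡ 0 mod 11^4.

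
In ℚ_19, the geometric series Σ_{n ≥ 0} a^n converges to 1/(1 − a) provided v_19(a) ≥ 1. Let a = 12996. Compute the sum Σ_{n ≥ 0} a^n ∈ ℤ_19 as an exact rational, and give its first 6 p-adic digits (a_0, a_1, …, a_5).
Σ a^n = 1/(1 − a) = -1/12995;  first 6 digits = (1, 0, 17, 1, 4, 11)

v_19(a) = 2 ≥ 1, so the series converges in ℤ_19 to 1/(1 − a) = 1/(1 − 12996) = -1/12995. Expand this rational in ℤ_19: compute digits iteratively via d_i = x_i mod 19, x_{i+1} = (x_i − d_i)/19. The first 6 digits are (1, 0, 17, 1, 4, 11).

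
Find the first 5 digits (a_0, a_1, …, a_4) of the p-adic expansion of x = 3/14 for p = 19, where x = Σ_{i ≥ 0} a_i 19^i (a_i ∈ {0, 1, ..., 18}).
(a_0, …, a_4) = (7, 1, 4, 12, 17)

v_19(3/14) = 0 (numerator and denominator both coprime to 19), so x ∈ ℤ_19^×. Compute digits iteratively via a_i = x_i mod 19, x_{i+1} = (x_i − a_i)/19, with x_0 = x:
  x_0 = 3/14;  a_0 = 7;  x_1 = (x_0 − 7)/19 = -5/14
  x_1 = -5/14;  a_1 = 1;  x_2 = (x_1 − 1)/19 = -1/14
  x_2 = -1/14;  a_2 = 4;  x_3 = (x_2 − 4)/19 = -3/14
  x_3 = -3/14;  a_3 = 12;  x_4 = (x_3 − 12)/19 = -9/14
  x_4 = -9/14;  a_4 = 17;  x_5 = (x_4 − 17)/19 = -13/14
Digits: (7, 1, 4, 12, 17).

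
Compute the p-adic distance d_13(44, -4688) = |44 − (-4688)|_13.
d_13(44, -4688) = 1/169

Step 1 — x − y = 44 − (-4688) = 4732. Step 2 — v_13(4732) = 2 (factor: 4732 = (13^2 · 28); the sign does not affect v_p). Step 3 — |x − y|_13 = 13^{-2} = 1/169.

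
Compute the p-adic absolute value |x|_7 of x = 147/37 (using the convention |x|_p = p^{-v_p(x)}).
|147/37|_7 = 1/49

Step 1 — compute v_7(x) by factoring powers of 7 out of the numerator and denominator: v_7(147/37) = 2. Step 2 — apply |x|_p = p^{-v_p(x)} = 7^{-2} = 1/49.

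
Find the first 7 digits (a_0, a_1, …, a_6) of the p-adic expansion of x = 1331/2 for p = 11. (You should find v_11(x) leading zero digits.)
(a_0, …, a_6) = (0, 0, 0, 6, 5, 5, 5)

v_11(1331/2) = 3, so a_0 = ... = a_2 = 0. Factor out: x = 11^3 · u with u = 1/2 a unit in ℤ_11. Expand u iteratively via a_{v+i} = u_i mod 11, u_{i+1} = (u_i − a_{v+i})/11:
  u_0 = 1/2;  a_3 = 6;  u_1 = (u_0 − 6)/11 = -1/2
  u_1 = -1/2;  a_4 = 5;  u_2 = (u_1 − 5)/11 = -1/2
  u_2 = -1/2;  a_5 = 5;  u_3 = (u_2 − 5)/11 = -1/2
  u_3 = -1/2;  a_6 = 5;  u_4 = (u_3 − 5)/11 = -1/2
Digits: (0, 0, 0, 6, 5, 5, 5).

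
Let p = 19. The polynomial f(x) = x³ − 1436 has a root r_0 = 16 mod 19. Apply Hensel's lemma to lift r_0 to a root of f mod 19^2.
r_1 = 225 (mod 361)

Hensel: r_{i+1} = r_i − f(r_i)/f′(r_i) mod 19^{i+2}, where f′(x) = 3x². Iterate:
  r_0 = 16 (mod 19)
  r_1 = 225 (mod 361)
Final: r = 225 with f(r) ≡ 0 mod 19^2.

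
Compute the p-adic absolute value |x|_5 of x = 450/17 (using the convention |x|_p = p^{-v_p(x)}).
|450/17|_5 = 1/25

Step 1 — compute v_5(x) by factoring powers of 5 out of the numerator and denominator: v_5(450/17) = 2. Step 2 — apply |x|_p = p^{-v_p(x)} = 5^{-2} = 1/25.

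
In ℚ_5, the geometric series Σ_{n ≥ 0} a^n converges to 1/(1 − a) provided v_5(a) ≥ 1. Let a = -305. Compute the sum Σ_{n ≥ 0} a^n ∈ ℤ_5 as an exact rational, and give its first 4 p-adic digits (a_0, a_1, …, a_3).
Σ a^n = 1/(1 − a) = 1/306;  first 4 digits = (1, 4, 3, 0)

v_5(a) = 1 ≥ 1, so the series converges in ℤ_5 to 1/(1 − a) = 1/(1 − (-305)) = 1/306. Expand this rational in ℤ_5: compute digits iteratively via d_i = x_i mod 5, x_{i+1} = (x_i − d_i)/5. The first 4 digits are (1, 4, 3, 0).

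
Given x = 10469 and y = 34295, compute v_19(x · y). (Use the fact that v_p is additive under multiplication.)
v_19(359034355) = 5

v_p(x) = 2 (factor: 10469 = 19^2 · 29); v_p(y) = 3 (factor: 34295 = 19^3 · 5). Additivity: v_p(xy) = v_p(x) + v_p(y) = 2 + 3 = 5. (Direct check: xy = 359034355 = 19^5 · (145).)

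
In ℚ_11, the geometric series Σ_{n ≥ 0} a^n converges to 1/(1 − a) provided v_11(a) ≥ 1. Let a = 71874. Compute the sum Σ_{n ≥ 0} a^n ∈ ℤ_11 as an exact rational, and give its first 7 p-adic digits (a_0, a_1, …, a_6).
Σ a^n = 1/(1 − a) = -1/71873;  first 7 digits = (1, 0, 0, 10, 4, 0, 1)

v_11(a) = 3 ≥ 1, so the series converges in ℤ_11 to 1/(1 − a) = 1/(1 − 71874) = -1/71873. Expand this rational in ℤ_11: compute digits iteratively via d_i = x_i mod 11, x_{i+1} = (x_i − d_i)/11. The first 7 digits are (1, 0, 0, 10, 4, 0, 1).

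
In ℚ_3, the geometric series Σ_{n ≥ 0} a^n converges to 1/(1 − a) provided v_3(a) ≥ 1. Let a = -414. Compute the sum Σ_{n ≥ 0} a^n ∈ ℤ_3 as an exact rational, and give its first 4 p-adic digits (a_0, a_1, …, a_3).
Σ a^n = 1/(1 − a) = 1/415;  first 4 digits = (1, 0, 2, 2)

v_3(a) = 2 ≥ 1, so the series converges in ℤ_3 to 1/(1 − a) = 1/(1 − (-414)) = 1/415. Expand this rational in ℤ_3: compute digits iteratively via d_i = x_i mod 3, x_{i+1} = (x_i − d_i)/3. The first 4 digits are (1, 0, 2, 2).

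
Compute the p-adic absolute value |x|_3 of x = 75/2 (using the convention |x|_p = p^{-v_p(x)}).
|75/2|_3 = 1/3

Step 1 — compute v_3(x) by factoring powers of 3 out of the numerator and denominator: v_3(75/2) = 1. Step 2 — apply |x|_p = p^{-v_p(x)} = 3^{-1} = 1/3.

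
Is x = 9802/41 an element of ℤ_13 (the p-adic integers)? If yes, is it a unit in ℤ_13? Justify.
x ∈ ℤ_13 but not a unit; v_13(x) = 2 > 0

ℤ_13 = {x ∈ ℚ_13 : v_13(x) ≥ 0} and ℤ_13^× = {x ∈ ℤ_13 : v_13(x) = 0}. Here v_13(9802/41) = v_13(num) − v_13(den) = 2; compare against these criteria.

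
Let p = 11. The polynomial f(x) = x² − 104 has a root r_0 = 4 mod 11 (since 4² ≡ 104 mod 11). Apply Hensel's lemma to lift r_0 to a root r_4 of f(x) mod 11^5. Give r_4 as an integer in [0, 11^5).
r_4 = 29781 (mod 161051)

Hensel's recurrence: r_{i+1} = r_i − f(r_i)·(f′(r_i))^{-1} mod 11^{i+2}, with f′(x) = 2x. Iterate:
  r_0 = 4 (mod 11)
  r_1 = 15 (mod 121)
  r_2 = 499 (mod 1331)
  r_3 = 499 (mod 14641)
  r_4 = 29781 (mod 161051)
Final: r_4 = 29781, and one checks f(r_4) ≡ 0 mod 11^5.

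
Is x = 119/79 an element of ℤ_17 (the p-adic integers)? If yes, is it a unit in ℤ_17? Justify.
x ∈ ℤ_17 but not a unit; v_17(x) = 1 > 0

ℤ_17 = {x ∈ ℚ_17 : v_17(x) ≥ 0} and ℤ_17^× = {x ∈ ℤ_17 : v_17(x) = 0}. Here v_17(119/79) = v_17(num) − v_17(den) = 1; compare against these criteria.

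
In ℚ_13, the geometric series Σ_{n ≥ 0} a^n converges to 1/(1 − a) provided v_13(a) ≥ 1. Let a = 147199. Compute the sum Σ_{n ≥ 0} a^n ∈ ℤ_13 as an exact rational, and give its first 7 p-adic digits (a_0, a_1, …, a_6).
Σ a^n = 1/(1 − a) = -1/147198;  first 7 digits = (1, 0, 0, 2, 5, 0, 4)

v_13(a) = 3 ≥ 1, so the series converges in ℤ_13 to 1/(1 − a) = 1/(1 − 147199) = -1/147198. Expand this rational in ℤ_13: compute digits iteratively via d_i = x_i mod 13, x_{i+1} = (x_i − d_i)/13. The first 7 digits are (1, 0, 0, 2, 5, 0, 4).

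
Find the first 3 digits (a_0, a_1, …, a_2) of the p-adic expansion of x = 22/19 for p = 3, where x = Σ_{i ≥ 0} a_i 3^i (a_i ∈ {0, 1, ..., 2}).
(a_0, …, a_2) = (1, 1, 0)

v_3(22/19) = 0 (numerator and denominator both coprime to 3), so x ∈ ℤ_3^×. Compute digits iteratively via a_i = x_i mod 3, x_{i+1} = (x_i − a_i)/3, with x_0 = x:
  x_0 = 22/19;  a_0 = 1;  x_1 = (x_0 − 1)/3 = 1/19
  x_1 = 1/19;  a_1 = 1;  x_2 = (x_1 − 1)/3 = -6/19
  x_2 = -6/19;  a_2 = 0;  x_3 = (x_2 − 0)/3 = -2/19
Digits: (1, 1, 0).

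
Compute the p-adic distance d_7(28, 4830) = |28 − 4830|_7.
d_7(28, 4830) = 1/2401

Step 1 — x − y = 28 − 4830 = -4802. Step 2 — v_7(-4802) = 4 (factor: -4802 = −(7^4 · 2); the sign does not affect v_p). Step 3 — |x − y|_7 = 7^{-4} = 1/2401.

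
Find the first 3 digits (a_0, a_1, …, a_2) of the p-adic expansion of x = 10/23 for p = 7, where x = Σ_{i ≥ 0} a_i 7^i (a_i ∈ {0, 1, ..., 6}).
(a_0, …, a_2) = (5, 3, 1)

v_7(10/23) = 0 (numerator and denominator both coprime to 7), so x ∈ ℤ_7^×. Compute digits iteratively via a_i = x_i mod 7, x_{i+1} = (x_i − a_i)/7, with x_0 = x:
  x_0 = 10/23;  a_0 = 5;  x_1 = (x_0 − 5)/7 = -15/23
  x_1 = -15/23;  a_1 = 3;  x_2 = (x_1 − 3)/7 = -12/23
  x_2 = -12/23;  a_2 = 1;  x_3 = (x_2 − 1)/7 = -5/23
Digits: (5, 3, 1).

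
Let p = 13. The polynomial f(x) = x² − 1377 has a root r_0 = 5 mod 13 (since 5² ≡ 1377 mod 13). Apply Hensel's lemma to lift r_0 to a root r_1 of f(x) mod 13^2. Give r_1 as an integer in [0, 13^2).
r_1 = 5 (mod 169)

Hensel's recurrence: r_{i+1} = r_i − f(r_i)·(f′(r_i))^{-1} mod 13^{i+2}, with f′(x) = 2x. Iterate:
  r_0 = 5 (mod 13)
  r_1 = 5 (mod 169)
Final: r_1 = 5, and one checks f(r_1) ≡ 0 mod 13^2.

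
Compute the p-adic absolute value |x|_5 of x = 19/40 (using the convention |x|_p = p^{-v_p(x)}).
|19/40|_5 = 5

Step 1 — compute v_5(x) by factoring powers of 5 out of the numerator and denominator: v_5(19/40) = -1. Step 2 — apply |x|_p = p^{-v_p(x)} = 5^{1} = 5.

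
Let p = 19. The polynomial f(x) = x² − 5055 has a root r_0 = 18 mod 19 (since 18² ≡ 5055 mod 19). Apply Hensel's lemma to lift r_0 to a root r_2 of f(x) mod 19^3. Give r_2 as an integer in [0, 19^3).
r_2 = 4331 (mod 6859)

Hensel's recurrence: r_{i+1} = r_i − f(r_i)·(f′(r_i))^{-1} mod 19^{i+2}, with f′(x) = 2x. Iterate:
  r_0 = 18 (mod 19)
  r_1 = 360 (mod 361)
  r_2 = 4331 (mod 6859)
Final: r_2 = 4331, and one checks f(r_2) ≡ 0 mod 19^3.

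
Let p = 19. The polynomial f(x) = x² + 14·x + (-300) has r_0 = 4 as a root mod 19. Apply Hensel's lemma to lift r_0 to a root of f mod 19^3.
r_2 = 2246 (mod 6859)

Hensel: r_{i+1} = r_i − f(r_i)·(f′(r_i))^{-1} mod 19^{i+2}, f′(x) = 2x + 14. Iterate:
  r_0 = 4 (mod 19)
  r_1 = 80 (mod 361)
  r_2 = 2246 (mod 6859)
Final: r = 2246 satisfies f(r) ≡ 0 mod 19^3.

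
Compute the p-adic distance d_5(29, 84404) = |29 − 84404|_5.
d_5(29, 84404) = 1/3125

Step 1 — x − y = 29 − 84404 = -84375. Step 2 — v_5(-84375) = 5 (factor: -84375 = −(5^5 · 27); the sign does not affect v_p). Step 3 — |x − y|_5 = 5^{-5} = 1/3125.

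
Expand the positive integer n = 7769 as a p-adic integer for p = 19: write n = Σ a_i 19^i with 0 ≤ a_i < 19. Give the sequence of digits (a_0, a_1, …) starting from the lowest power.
(a_0, a_1, …) = (17, 9, 2, 1)

Repeated division by 19 gives the digits low-to-high: 7769 = 17 + 9·19^1 + 2·19^2 + 1·19^3. Digit sequence: (17, 9, 2, 1).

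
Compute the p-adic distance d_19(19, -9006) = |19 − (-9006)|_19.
d_19(19, -9006) = 1/361

Step 1 — x − y = 19 − (-9006) = 9025. Step 2 — v_19(9025) = 2 (factor: 9025 = (19^2 · 25); the sign does not affect v_p). Step 3 — |x − y|_19 = 19^{-2} = 1/361.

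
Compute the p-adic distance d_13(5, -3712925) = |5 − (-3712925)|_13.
d_13(5, -3712925) = 1/371293

Step 1 — x − y = 5 − (-3712925) = 3712930. Step 2 — v_13(3712930) = 5 (factor: 3712930 = (13^5 · 10); the sign does not affect v_p). Step 3 — |x − y|_13 = 13^{-5} = 1/371293.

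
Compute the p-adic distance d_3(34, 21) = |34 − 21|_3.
d_3(34, 21) = 1

Step 1 — x − y = 34 − 21 = 13. Step 2 — v_3(13) = 0 (factor: 13 = (3^0 · 13); the sign does not affect v_p). Step 3 — |x − y|_3 = 3^{0} = 1.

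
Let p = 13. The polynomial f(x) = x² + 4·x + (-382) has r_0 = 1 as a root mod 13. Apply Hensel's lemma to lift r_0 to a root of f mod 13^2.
r_1 = 92 (mod 169)

Hensel: r_{i+1} = r_i − f(r_i)·(f′(r_i))^{-1} mod 13^{i+2}, f′(x) = 2x + 4. Iterate:
  r_0 = 1 (mod 13)
  r_1 = 92 (mod 169)
Final: r = 92 satisfies f(r) ≡ 0 mod 13^2.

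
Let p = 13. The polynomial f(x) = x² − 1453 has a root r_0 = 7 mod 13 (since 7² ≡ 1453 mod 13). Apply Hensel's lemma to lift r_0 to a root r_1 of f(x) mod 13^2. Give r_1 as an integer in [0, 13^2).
r_1 = 59 (mod 169)

Hensel's recurrence: r_{i+1} = r_i − f(r_i)·(f′(r_i))^{-1} mod 13^{i+2}, with f′(x) = 2x. Iterate:
  r_0 = 7 (mod 13)
  r_1 = 59 (mod 169)
Final: r_1 = 59, and one checks f(r_1) ≡ 0 mod 13^2.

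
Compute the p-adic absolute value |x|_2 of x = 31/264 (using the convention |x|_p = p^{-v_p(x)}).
|31/264|_2 = 8

Step 1 — compute v_2(x) by factoring powers of 2 out of the numerator and denominator: v_2(31/264) = -3. Step 2 — apply |x|_p = p^{-v_p(x)} = 2^{3} = 8.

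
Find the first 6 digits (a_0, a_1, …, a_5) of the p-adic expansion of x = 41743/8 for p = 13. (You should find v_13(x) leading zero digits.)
(a_0, …, a_5) = (0, 0, 0, 4, 8, 1)

v_13(41743/8) = 3, so a_0 = ... = a_2 = 0. Factor out: x = 13^3 · u with u = 19/8 a unit in ℤ_13. Expand u iteratively via a_{v+i} = u_i mod 13, u_{i+1} = (u_i − a_{v+i})/13:
  u_0 = 19/8;  a_3 = 4;  u_1 = (u_0 − 4)/13 = -1/8
  u_1 = -1/8;  a_4 = 8;  u_2 = (u_1 − 8)/13 = -5/8
  u_2 = -5/8;  a_5 = 1;  u_3 = (u_2 − 1)/13 = -1/8
Digits: (0, 0, 0, 4, 8, 1).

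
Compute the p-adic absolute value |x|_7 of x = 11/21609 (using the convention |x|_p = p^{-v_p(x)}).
|11/21609|_7 = 2401

Step 1 — compute v_7(x) by factoring powers of 7 out of the numerator and denominator: v_7(11/21609) = -4. Step 2 — apply |x|_p = p^{-v_p(x)} = 7^{4} = 2401.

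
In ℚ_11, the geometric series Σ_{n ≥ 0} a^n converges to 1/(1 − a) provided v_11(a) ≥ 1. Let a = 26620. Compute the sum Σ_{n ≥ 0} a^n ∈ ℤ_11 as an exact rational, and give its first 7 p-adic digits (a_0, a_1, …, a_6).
Σ a^n = 1/(1 − a) = -1/26619;  first 7 digits = (1, 0, 0, 9, 1, 0, 4)

v_11(a) = 3 ≥ 1, so the series converges in ℤ_11 to 1/(1 − a) = 1/(1 − 26620) = -1/26619. Expand this rational in ℤ_11: compute digits iteratively via d_i = x_i mod 11, x_{i+1} = (x_i − d_i)/11. The first 7 digits are (1, 0, 0, 9, 1, 0, 4).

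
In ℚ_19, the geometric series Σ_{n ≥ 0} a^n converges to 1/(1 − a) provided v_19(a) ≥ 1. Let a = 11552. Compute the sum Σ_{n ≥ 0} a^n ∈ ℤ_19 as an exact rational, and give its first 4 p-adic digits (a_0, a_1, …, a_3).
Σ a^n = 1/(1 − a) = -1/11551;  first 4 digits = (1, 0, 13, 1)

v_19(a) = 2 ≥ 1, so the series converges in ℤ_19 to 1/(1 − a) = 1/(1 − 11552) = -1/11551. Expand this rational in ℤ_19: compute digits iteratively via d_i = x_i mod 19, x_{i+1} = (x_i − d_i)/19. The first 4 digits are (1, 0, 13, 1).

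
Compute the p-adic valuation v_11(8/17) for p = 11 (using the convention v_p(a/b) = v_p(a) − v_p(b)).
v_11(8/17) = 0

Factor powers of 11 from the numerator and denominator of the reduced fraction: 8 = 11^0 · 8 and 17 = 11^0 · 17. Apply v_p(a/b) = v_p(a) − v_p(b): v_11(8/17) = 0 − 0 = 0.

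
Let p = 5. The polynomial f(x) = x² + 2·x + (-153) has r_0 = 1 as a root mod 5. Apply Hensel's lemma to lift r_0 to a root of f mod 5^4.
r_3 = 351 (mod 625)

Hensel: r_{i+1} = r_i − f(r_i)·(f′(r_i))^{-1} mod 5^{i+2}, f′(x) = 2x + 2. Iterate:
  r_0 = 1 (mod 5)
  r_1 = 1 (mod 25)
  r_2 = 101 (mod 125)
  r_3 = 351 (mod 625)
Final: r = 351 satisfies f(r) ≡ 0 mod 5^4.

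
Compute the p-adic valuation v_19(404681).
v_19(404681) = 3

v_19(n) is the largest exponent k such that 19^k divides n. Factor out: 404681 = 19^3 · 59. (Sign doesn't affect v_p.) So v_19(404681) = 3.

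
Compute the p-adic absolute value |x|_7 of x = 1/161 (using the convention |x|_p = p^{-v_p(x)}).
|1/161|_7 = 7

Step 1 — compute v_7(x) by factoring powers of 7 out of the numerator and denominator: v_7(1/161) = -1. Step 2 — apply |x|_p = p^{-v_p(x)} = 7^{1} = 7.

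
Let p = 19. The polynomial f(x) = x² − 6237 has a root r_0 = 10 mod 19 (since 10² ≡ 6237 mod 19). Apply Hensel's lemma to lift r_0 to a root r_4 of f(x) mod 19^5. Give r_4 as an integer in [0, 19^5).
r_4 = 1583717 (mod 2476099)

Hensel's recurrence: r_{i+1} = r_i − f(r_i)·(f′(r_i))^{-1} mod 19^{i+2}, with f′(x) = 2x. Iterate:
  r_0 = 10 (mod 19)
  r_1 = 10 (mod 361)
  r_2 = 6147 (mod 6859)
  r_3 = 19865 (mod 130321)
  r_4 = 1583717 (mod 2476099)
Final: r_4 = 1583717, and one checks f(r_4) ≡ 0 mod 19^5.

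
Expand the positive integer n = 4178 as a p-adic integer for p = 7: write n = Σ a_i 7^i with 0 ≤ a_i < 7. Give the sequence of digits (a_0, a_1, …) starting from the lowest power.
(a_0, a_1, …) = (6, 1, 1, 5, 1)

Repeated division by 7 gives the digits low-to-high: 4178 = 6 + 1·7^1 + 1·7^2 + 5·7^3 + 1·7^4. Digit sequence: (6, 1, 1, 5, 1).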